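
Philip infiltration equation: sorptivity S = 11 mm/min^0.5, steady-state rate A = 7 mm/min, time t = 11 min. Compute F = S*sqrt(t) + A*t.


F = S*sqrt(t) + A*t
F = 11*sqrt(11) + 7*11
F = 11*3.316625 + 77

113.4829 mm


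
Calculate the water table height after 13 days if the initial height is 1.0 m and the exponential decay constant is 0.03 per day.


m = m0 * exp(-k*t)
m = 1.0 * exp(-0.03 * 13)
m = 1.0 * exp(-0.3900)

0.6771 m


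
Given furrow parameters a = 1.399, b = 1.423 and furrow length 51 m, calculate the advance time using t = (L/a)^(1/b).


t = (L/a)^(1/b)
t = (51/1.399)^(1/1.423)
t = 36.454610^(1/1.423)

12.5172 min


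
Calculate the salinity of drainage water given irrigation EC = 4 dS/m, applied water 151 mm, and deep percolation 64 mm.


EC_dw = EC_iw * D_iw / D_dw
EC_dw = 4 * 151 / 64
EC_dw = 604 / 64

9.4375 dS/m


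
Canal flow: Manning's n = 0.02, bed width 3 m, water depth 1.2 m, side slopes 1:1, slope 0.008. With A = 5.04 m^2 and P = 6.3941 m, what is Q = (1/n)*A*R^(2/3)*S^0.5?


R = A/P = 5.04/6.3941 = 0.788227
Q = (1/0.02) * 5.04 * 0.788227^(2/3) * 0.008^0.5

19.2330 m^3/s


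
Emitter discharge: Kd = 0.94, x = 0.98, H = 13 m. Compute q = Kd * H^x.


q = Kd * H^x = 0.94 * 13^0.98 = 0.94 * 12.349930

11.6089 L/h


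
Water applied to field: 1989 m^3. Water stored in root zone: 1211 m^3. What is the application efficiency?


Ea = V_root / V_field * 100 = 1211 / 1989 * 100 = 60.8849%

60.8849 %


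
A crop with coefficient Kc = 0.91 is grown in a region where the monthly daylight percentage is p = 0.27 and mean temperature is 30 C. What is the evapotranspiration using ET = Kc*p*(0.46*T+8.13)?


ET = Kc * p * (0.46*T + 8.13)
ET = 0.91 * 0.27 * (0.46*30 + 8.13)
ET = 0.91 * 0.27 * 21.9300

5.3882 mm/day


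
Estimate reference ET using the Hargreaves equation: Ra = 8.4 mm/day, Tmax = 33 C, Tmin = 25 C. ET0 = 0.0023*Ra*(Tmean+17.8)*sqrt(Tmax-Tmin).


Tmean = (Tmax + Tmin)/2 = (33 + 25)/2 = 29.0
ET0 = 0.0023 * 8.4 * (29.0 + 17.8) * sqrt(33 - 25)
ET0 = 0.0023 * 8.4 * 46.8 * 2.828427

2.5574 mm/day


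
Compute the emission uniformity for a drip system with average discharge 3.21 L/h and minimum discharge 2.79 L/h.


EU = (q_min/q_avg)*100 = (2.79/3.21)*100 = 86.9159%

86.9159 %


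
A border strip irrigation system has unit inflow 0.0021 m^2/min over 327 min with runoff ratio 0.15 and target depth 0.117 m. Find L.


L = q*t/((1+r)*Z)
L = 0.0021*327/((1+0.15)*0.117)
L = 0.6867/0.13455

5.1037 m


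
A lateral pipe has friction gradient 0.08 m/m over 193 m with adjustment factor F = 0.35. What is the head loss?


hf = J * L * F = 0.08 * 193 * 0.35 = 5.4040 m

5.4040 m


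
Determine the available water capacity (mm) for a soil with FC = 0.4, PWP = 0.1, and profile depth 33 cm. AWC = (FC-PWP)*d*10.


AWC = (FC - PWP) * d * 10
AWC = (0.4 - 0.1) * 33 * 10
AWC = 0.3000 * 33 * 10

99.0000 mm


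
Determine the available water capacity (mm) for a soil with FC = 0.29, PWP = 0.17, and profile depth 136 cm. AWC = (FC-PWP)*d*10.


AWC = (FC - PWP) * d * 10
AWC = (0.29 - 0.17) * 136 * 10
AWC = 0.1200 * 136 * 10

163.2000 mm


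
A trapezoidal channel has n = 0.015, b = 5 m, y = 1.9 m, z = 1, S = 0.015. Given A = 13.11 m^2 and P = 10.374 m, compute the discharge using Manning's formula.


R = A/P = 13.11/10.374 = 1.263736
Q = (1/0.015) * 13.11 * 1.263736^(2/3) * 0.015^0.5

125.1204 m^3/s


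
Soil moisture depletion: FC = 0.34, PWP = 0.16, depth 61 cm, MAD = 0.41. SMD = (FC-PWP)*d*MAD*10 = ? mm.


SMD = (FC - PWP) * d * MAD * 10
SMD = (0.34 - 0.16) * 61 * 0.41 * 10
SMD = 0.1800 * 61 * 0.41 * 10

45.0180 mm


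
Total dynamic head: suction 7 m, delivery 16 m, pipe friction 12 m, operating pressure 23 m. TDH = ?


TDH = Hs + Hd + hf + Hp = 7 + 16 + 12 + 23 = 58

58 m


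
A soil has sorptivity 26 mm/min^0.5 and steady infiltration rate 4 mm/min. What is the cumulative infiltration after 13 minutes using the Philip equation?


F = S*sqrt(t) + A*t
F = 26*sqrt(13) + 4*13
F = 26*3.605551 + 52

145.7443 mm


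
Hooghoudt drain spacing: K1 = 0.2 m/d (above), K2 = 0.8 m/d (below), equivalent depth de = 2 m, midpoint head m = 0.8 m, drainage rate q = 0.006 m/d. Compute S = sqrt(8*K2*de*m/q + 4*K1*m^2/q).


S^2 = 8*K2*de*m/q + 4*K1*m^2/q
S^2 = 8*0.8*2*0.8/0.006 + 4*0.2*0.8^2/0.006
S = sqrt(1792.0000)

42.3320 m


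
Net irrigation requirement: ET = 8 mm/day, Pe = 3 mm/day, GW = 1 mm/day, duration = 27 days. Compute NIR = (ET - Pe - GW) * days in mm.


Daily deficit = ET - Pe - GW = 8 - 3 - 1 = 4 mm/day
NIR = 4 * 27 = 108 mm

108.0000 mm


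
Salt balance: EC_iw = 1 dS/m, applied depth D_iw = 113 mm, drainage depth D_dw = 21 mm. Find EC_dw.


EC_dw = EC_iw * D_iw / D_dw
EC_dw = 1 * 113 / 21
EC_dw = 113 / 21

5.3810 dS/m


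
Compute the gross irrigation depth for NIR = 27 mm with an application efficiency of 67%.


Ea = 67% = 0.67
GID = NIR / Ea = 27 / 0.67 = 40.2985 mm

40.2985 mm


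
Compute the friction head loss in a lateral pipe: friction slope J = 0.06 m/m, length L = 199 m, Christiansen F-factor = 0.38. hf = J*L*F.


hf = J * L * F = 0.06 * 199 * 0.38 = 4.5372 m

4.5372 m


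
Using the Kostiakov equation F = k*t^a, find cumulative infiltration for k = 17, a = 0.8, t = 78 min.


F = k * t^a = 17 * 78^0.8
F = 17 * 32.634404

554.7849 mm


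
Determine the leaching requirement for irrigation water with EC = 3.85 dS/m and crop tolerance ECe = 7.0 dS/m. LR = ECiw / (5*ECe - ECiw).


LR = ECiw / (5*ECe - ECiw)
LR = 3.85 / (5*7.0 - 3.85)
LR = 3.85 / 31.1500

0.1236


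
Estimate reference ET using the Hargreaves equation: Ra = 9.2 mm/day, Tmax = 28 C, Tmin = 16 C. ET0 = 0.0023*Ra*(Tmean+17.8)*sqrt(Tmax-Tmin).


Tmean = (Tmax + Tmin)/2 = (28 + 16)/2 = 22.0
ET0 = 0.0023 * 9.2 * (22.0 + 17.8) * sqrt(28 - 16)
ET0 = 0.0023 * 9.2 * 39.8 * 3.464102

2.9174 mm/day


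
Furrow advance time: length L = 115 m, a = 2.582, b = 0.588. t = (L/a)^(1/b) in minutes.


t = (L/a)^(1/b)
t = (115/2.582)^(1/0.588)
t = 44.539117^(1/0.588)

636.7696 min


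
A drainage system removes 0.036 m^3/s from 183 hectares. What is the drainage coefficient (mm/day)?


DC = Q * 86400 / (A * 10000) * 1000
DC = 0.036 * 86400 / (183 * 10000) * 1000
DC = 3110400.0000 / 1830000

1.6997 mm/day


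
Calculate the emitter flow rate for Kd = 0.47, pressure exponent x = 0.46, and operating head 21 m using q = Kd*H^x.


q = Kd * H^x = 0.47 * 21^0.46 = 0.47 * 4.057148

1.9069 L/h


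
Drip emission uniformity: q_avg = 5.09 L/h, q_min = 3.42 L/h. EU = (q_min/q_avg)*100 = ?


EU = (q_min/q_avg)*100 = (3.42/5.09)*100 = 67.1906%

67.1906 %


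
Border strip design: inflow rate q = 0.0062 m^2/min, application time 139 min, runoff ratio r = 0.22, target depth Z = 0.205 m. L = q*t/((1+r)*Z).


L = q*t/((1+r)*Z)
L = 0.0062*139/((1+0.22)*0.205)
L = 0.8618/0.2501

3.4458 m


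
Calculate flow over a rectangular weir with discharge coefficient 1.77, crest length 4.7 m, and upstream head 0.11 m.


Q = C * L * H^(3/2) = 1.77 * 4.7 * 0.11^1.5 = 1.77 * 4.7 * 0.036483

0.3035 m^3/s


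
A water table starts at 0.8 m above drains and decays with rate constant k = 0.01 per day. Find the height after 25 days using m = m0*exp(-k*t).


m = m0 * exp(-k*t)
m = 0.8 * exp(-0.01 * 25)
m = 0.8 * exp(-0.2500)

0.6230 m


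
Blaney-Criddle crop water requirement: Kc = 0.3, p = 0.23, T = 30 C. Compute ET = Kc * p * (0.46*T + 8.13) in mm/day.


ET = Kc * p * (0.46*T + 8.13)
ET = 0.3 * 0.23 * (0.46*30 + 8.13)
ET = 0.3 * 0.23 * 21.9300

1.5132 mm/day


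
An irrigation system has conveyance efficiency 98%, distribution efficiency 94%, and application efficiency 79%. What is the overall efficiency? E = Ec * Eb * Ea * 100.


Ec = 0.98, Eb = 0.94, Ea = 0.79
E = 0.98 * 0.94 * 0.79 * 100 = 72.7748%

72.7748 %


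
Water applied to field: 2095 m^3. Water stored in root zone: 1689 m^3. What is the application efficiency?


Ea = V_root / V_field * 100 = 1689 / 2095 * 100 = 80.6205%

80.6205 %


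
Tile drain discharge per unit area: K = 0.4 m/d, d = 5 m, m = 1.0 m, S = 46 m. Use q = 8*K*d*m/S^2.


q = 8*K*d*m/S^2
q = 8*0.4*5*1.0/46^2
q = 16.0000 / 2116

0.0076 m/d


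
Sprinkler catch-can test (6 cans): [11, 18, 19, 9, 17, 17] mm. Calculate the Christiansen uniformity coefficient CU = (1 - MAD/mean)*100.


mean = 15.166667 mm
MAD = 3.444444 mm
CU = (1 - 3.444444/15.166667)*100

77.2894 %


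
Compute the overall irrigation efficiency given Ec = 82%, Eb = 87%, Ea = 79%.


Ec = 0.82, Eb = 0.87, Ea = 0.79
E = 0.82 * 0.87 * 0.79 * 100 = 56.3586%

56.3586 %


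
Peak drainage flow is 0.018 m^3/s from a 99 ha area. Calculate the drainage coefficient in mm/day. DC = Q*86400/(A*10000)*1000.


DC = Q * 86400 / (A * 10000) * 1000
DC = 0.018 * 86400 / (99 * 10000) * 1000
DC = 1555200.0000 / 990000

1.5709 mm/day


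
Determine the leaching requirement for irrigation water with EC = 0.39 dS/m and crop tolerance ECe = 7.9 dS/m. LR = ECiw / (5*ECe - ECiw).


LR = ECiw / (5*ECe - ECiw)
LR = 0.39 / (5*7.9 - 0.39)
LR = 0.39 / 39.1100

0.0100


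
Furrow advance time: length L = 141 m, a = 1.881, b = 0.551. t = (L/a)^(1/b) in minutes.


t = (L/a)^(1/b)
t = (141/1.881)^(1/0.551)
t = 74.960128^(1/0.551)

2526.9454 min


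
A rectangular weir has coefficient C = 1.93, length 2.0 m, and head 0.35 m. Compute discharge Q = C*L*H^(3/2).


Q = C * L * H^(3/2) = 1.93 * 2.0 * 0.35^1.5 = 1.93 * 2.0 * 0.207063

0.7993 m^3/s


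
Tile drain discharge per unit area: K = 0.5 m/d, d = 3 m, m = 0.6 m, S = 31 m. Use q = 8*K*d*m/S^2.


q = 8*K*d*m/S^2
q = 8*0.5*3*0.6/31^2
q = 7.2000 / 961

0.0075 m/d


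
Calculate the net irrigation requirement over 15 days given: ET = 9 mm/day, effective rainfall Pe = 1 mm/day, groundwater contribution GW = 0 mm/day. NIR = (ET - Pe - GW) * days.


Daily deficit = ET - Pe - GW = 9 - 1 - 0 = 8 mm/day
NIR = 8 * 15 = 120 mm

120.0000 mm


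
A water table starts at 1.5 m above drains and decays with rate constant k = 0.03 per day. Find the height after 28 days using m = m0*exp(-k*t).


m = m0 * exp(-k*t)
m = 1.5 * exp(-0.03 * 28)
m = 1.5 * exp(-0.8400)

0.6476 m


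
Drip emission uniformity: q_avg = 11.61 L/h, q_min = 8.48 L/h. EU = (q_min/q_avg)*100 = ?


EU = (q_min/q_avg)*100 = (8.48/11.61)*100 = 73.0405%

73.0405 %


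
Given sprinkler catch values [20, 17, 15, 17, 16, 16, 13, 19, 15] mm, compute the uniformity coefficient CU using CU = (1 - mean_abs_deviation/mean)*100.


mean = 16.444444 mm
MAD = 1.604938 mm
CU = (1 - 1.604938/16.444444)*100

90.2402 %


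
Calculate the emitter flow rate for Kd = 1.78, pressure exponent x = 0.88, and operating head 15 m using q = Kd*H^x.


q = Kd * H^x = 1.78 * 15^0.88 = 1.78 * 10.838279

19.2921 L/h


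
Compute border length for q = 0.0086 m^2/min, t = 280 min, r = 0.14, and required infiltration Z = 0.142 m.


L = q*t/((1+r)*Z)
L = 0.0086*280/((1+0.14)*0.142)
L = 2.408/0.16188

14.8752 m


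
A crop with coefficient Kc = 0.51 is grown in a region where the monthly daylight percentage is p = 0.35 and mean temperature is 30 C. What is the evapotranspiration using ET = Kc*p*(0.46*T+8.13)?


ET = Kc * p * (0.46*T + 8.13)
ET = 0.51 * 0.35 * (0.46*30 + 8.13)
ET = 0.51 * 0.35 * 21.9300

3.9145 mm/day


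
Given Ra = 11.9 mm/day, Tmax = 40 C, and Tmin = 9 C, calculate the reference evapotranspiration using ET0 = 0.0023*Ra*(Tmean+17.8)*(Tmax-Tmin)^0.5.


Tmean = (Tmax + Tmin)/2 = (40 + 9)/2 = 24.5
ET0 = 0.0023 * 11.9 * (24.5 + 17.8) * sqrt(40 - 9)
ET0 = 0.0023 * 11.9 * 42.3 * 5.567764

6.4461 mm/day


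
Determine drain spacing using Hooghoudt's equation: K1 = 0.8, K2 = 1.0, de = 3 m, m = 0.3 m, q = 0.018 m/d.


S^2 = 8*K2*de*m/q + 4*K1*m^2/q
S^2 = 8*1.0*3*0.3/0.018 + 4*0.8*0.3^2/0.018
S = sqrt(416.0000)

20.3961 m


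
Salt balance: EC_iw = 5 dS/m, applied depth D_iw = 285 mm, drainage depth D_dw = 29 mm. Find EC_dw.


EC_dw = EC_iw * D_iw / D_dw
EC_dw = 5 * 285 / 29
EC_dw = 1425 / 29

49.1379 dS/m


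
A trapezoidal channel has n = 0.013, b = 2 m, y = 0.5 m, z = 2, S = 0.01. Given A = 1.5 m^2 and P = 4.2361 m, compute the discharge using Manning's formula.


R = A/P = 1.5/4.2361 = 0.354099
Q = (1/0.013) * 1.5 * 0.354099^(2/3) * 0.01^0.5

5.7752 m^3/s


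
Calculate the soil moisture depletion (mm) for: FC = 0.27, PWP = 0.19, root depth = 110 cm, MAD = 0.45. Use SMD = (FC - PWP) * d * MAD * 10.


SMD = (FC - PWP) * d * MAD * 10
SMD = (0.27 - 0.19) * 110 * 0.45 * 10
SMD = 0.0800 * 110 * 0.45 * 10

39.6000 mm


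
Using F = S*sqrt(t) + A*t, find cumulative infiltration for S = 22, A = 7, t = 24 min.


F = S*sqrt(t) + A*t
F = 22*sqrt(24) + 7*24
F = 22*4.898979 + 168

275.7775 mm


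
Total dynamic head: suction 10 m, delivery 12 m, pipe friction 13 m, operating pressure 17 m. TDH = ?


TDH = Hs + Hd + hf + Hp = 10 + 12 + 13 + 17 = 52

52 m


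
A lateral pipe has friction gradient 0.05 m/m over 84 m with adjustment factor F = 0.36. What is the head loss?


hf = J * L * F = 0.05 * 84 * 0.36 = 1.5120 m

1.5120 m


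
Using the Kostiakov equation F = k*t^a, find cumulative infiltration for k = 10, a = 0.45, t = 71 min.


F = k * t^a = 10 * 71^0.45
F = 10 * 6.808732

68.0873 mm


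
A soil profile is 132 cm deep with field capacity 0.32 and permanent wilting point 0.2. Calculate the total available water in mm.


AWC = (FC - PWP) * d * 10
AWC = (0.32 - 0.2) * 132 * 10
AWC = 0.1200 * 132 * 10

158.4000 mm


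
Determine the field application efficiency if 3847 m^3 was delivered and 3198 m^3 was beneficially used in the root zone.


Ea = V_root / V_field * 100 = 3198 / 3847 * 100 = 83.1297%

83.1297 %


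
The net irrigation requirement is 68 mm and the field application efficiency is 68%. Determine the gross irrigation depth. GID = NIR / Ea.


Ea = 68% = 0.68
GID = NIR / Ea = 68 / 0.68 = 100.0000 mm

100.0000 mm


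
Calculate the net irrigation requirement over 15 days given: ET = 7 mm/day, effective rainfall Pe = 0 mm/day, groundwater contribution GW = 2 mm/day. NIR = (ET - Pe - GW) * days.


Daily deficit = ET - Pe - GW = 7 - 0 - 2 = 5 mm/day
NIR = 5 * 15 = 75 mm

75.0000 mm


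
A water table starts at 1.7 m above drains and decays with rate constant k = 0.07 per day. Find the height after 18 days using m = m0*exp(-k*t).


m = m0 * exp(-k*t)
m = 1.7 * exp(-0.07 * 18)
m = 1.7 * exp(-1.2600)

0.4822 m


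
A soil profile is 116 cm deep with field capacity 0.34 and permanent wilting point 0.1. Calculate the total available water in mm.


AWC = (FC - PWP) * d * 10
AWC = (0.34 - 0.1) * 116 * 10
AWC = 0.2400 * 116 * 10

278.4000 mm


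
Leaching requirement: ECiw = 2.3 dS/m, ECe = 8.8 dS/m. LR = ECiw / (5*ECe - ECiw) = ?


LR = ECiw / (5*ECe - ECiw)
LR = 2.3 / (5*8.8 - 2.3)
LR = 2.3 / 41.7000

0.0552


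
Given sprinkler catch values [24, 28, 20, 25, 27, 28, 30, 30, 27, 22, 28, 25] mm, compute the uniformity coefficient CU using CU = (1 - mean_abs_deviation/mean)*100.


mean = 26.166667 mm
MAD = 2.472222 mm
CU = (1 - 2.472222/26.166667)*100

90.5520 %


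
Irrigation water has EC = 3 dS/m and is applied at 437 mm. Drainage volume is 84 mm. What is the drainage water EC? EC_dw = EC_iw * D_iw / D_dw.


EC_dw = EC_iw * D_iw / D_dw
EC_dw = 3 * 437 / 84
EC_dw = 1311 / 84

15.6071 dS/m


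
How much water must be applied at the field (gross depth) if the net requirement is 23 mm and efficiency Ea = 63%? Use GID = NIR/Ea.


Ea = 63% = 0.63
GID = NIR / Ea = 23 / 0.63 = 36.5079 mm

36.5079 mm


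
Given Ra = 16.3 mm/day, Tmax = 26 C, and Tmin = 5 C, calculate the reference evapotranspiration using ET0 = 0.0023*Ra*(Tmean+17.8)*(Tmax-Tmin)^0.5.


Tmean = (Tmax + Tmin)/2 = (26 + 5)/2 = 15.5
ET0 = 0.0023 * 16.3 * (15.5 + 17.8) * sqrt(26 - 5)
ET0 = 0.0023 * 16.3 * 33.3 * 4.582576

5.7210 mm/day


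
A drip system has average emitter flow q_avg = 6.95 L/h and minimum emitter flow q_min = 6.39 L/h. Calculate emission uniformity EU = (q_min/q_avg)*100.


EU = (q_min/q_avg)*100 = (6.39/6.95)*100 = 91.9424%

91.9424 %


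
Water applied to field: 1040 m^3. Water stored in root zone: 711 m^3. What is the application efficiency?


Ea = V_root / V_field * 100 = 711 / 1040 * 100 = 68.3654%

68.3654 %


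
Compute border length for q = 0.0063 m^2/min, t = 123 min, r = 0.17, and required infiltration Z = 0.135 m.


L = q*t/((1+r)*Z)
L = 0.0063*123/((1+0.17)*0.135)
L = 0.7749/0.15795

4.9060 m


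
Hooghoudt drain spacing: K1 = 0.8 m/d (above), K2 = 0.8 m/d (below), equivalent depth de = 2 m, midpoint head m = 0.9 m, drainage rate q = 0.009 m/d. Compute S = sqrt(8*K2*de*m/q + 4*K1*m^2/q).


S^2 = 8*K2*de*m/q + 4*K1*m^2/q
S^2 = 8*0.8*2*0.9/0.009 + 4*0.8*0.9^2/0.009
S = sqrt(1568.0000)

39.5980 m


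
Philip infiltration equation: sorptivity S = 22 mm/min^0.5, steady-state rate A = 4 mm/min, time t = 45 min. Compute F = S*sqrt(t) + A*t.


F = S*sqrt(t) + A*t
F = 22*sqrt(45) + 4*45
F = 22*6.708204 + 180

327.5805 mm


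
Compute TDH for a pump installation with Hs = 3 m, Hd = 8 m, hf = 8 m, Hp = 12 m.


TDH = Hs + Hd + hf + Hp = 3 + 8 + 8 + 12 = 31

31 m


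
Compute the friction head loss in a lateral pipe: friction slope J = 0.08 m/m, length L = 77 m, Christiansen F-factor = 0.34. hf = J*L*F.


hf = J * L * F = 0.08 * 77 * 0.34 = 2.0944 m

2.0944 m


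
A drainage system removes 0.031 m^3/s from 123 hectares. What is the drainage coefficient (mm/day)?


DC = Q * 86400 / (A * 10000) * 1000
DC = 0.031 * 86400 / (123 * 10000) * 1000
DC = 2678400.0000 / 1230000

2.1776 mm/day


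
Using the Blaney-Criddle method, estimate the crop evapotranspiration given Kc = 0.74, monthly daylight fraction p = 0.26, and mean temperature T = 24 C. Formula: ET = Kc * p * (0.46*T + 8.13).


ET = Kc * p * (0.46*T + 8.13)
ET = 0.74 * 0.26 * (0.46*24 + 8.13)
ET = 0.74 * 0.26 * 19.1700

3.6883 mm/day


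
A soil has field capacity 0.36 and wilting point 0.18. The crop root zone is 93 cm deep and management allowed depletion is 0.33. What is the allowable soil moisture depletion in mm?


SMD = (FC - PWP) * d * MAD * 10
SMD = (0.36 - 0.18) * 93 * 0.33 * 10
SMD = 0.1800 * 93 * 0.33 * 10

55.2420 mm


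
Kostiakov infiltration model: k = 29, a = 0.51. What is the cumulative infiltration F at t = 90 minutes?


F = k * t^a = 29 * 90^0.51
F = 29 * 9.923473

287.7807 mm


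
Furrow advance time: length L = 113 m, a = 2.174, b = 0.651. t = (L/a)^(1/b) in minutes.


t = (L/a)^(1/b)
t = (113/2.174)^(1/0.651)
t = 51.977921^(1/0.651)

432.1818 min


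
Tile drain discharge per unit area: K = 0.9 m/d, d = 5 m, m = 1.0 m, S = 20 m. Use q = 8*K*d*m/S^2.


q = 8*K*d*m/S^2
q = 8*0.9*5*1.0/20^2
q = 36.0000 / 400

0.0900 m/d


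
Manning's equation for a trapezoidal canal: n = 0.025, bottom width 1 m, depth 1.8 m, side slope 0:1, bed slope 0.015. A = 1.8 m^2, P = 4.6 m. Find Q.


R = A/P = 1.8/4.6 = 0.391304
Q = (1/0.025) * 1.8 * 0.391304^(2/3) * 0.015^0.5

4.7176 m^3/s


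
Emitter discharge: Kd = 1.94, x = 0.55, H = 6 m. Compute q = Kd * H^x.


q = Kd * H^x = 1.94 * 6^0.55 = 1.94 * 2.679065

5.1974 L/h


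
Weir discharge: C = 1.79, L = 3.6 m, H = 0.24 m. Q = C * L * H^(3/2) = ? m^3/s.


Q = C * L * H^(3/2) = 1.79 * 3.6 * 0.24^1.5 = 1.79 * 3.6 * 0.117576

0.7577 m^3/s


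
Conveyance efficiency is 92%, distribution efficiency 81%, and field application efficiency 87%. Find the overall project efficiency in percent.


Ec = 0.92, Eb = 0.81, Ea = 0.87
E = 0.92 * 0.81 * 0.87 * 100 = 64.8324%

64.8324 %


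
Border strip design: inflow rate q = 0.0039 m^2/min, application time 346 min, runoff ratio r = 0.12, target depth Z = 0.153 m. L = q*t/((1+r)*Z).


L = q*t/((1+r)*Z)
L = 0.0039*346/((1+0.12)*0.153)
L = 1.3494/0.17136

7.8746 m


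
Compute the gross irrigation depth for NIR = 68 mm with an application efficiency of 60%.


Ea = 60% = 0.6
GID = NIR / Ea = 68 / 0.6 = 113.3333 mm

113.3333 mm


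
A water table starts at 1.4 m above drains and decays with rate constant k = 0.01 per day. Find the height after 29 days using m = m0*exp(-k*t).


m = m0 * exp(-k*t)
m = 1.4 * exp(-0.01 * 29)
m = 1.4 * exp(-0.2900)

1.0476 m


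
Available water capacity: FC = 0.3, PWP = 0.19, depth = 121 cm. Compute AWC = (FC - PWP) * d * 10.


AWC = (FC - PWP) * d * 10
AWC = (0.3 - 0.19) * 121 * 10
AWC = 0.1100 * 121 * 10

133.1000 mm


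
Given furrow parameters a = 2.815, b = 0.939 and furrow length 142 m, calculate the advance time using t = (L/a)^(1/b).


t = (L/a)^(1/b)
t = (142/2.815)^(1/0.939)
t = 50.444050^(1/0.939)

65.0772 min


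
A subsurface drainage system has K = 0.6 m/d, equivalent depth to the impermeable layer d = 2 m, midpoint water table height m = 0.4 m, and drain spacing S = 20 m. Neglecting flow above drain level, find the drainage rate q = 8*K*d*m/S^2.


q = 8*K*d*m/S^2
q = 8*0.6*2*0.4/20^2
q = 3.8400 / 400

0.0096 m/d


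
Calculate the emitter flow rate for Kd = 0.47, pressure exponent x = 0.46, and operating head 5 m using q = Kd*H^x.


q = Kd * H^x = 0.47 * 5^0.46 = 0.47 * 2.096651

0.9854 L/h


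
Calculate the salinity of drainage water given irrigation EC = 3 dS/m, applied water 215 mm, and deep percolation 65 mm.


EC_dw = EC_iw * D_iw / D_dw
EC_dw = 3 * 215 / 65
EC_dw = 645 / 65

9.9231 dS/m


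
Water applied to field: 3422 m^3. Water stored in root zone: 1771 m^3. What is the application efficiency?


Ea = V_root / V_field * 100 = 1771 / 3422 * 100 = 51.7534%

51.7534 %


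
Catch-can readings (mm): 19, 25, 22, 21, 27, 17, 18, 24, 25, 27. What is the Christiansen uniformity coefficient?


mean = 22.500000 mm
MAD = 3.100000 mm
CU = (1 - 3.100000/22.500000)*100

86.2222 %


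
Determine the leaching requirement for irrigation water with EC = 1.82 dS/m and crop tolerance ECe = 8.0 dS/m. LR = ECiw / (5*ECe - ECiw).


LR = ECiw / (5*ECe - ECiw)
LR = 1.82 / (5*8.0 - 1.82)
LR = 1.82 / 38.1800

0.0477


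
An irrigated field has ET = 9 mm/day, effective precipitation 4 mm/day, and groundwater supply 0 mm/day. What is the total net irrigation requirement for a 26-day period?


Daily deficit = ET - Pe - GW = 9 - 4 - 0 = 5 mm/day
NIR = 5 * 26 = 130 mm

130.0000 mm


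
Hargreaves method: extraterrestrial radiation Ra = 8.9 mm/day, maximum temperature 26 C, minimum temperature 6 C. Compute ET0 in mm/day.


Tmean = (Tmax + Tmin)/2 = (26 + 6)/2 = 16.0
ET0 = 0.0023 * 8.9 * (16.0 + 17.8) * sqrt(26 - 6)
ET0 = 0.0023 * 8.9 * 33.8 * 4.472136

3.0942 mm/day


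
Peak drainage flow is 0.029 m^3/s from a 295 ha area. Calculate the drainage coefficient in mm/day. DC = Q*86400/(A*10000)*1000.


DC = Q * 86400 / (A * 10000) * 1000
DC = 0.029 * 86400 / (295 * 10000) * 1000
DC = 2505600.0000 / 2950000

0.8494 mm/day


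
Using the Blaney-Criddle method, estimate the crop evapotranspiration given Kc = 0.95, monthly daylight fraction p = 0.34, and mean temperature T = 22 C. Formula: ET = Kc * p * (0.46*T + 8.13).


ET = Kc * p * (0.46*T + 8.13)
ET = 0.95 * 0.34 * (0.46*22 + 8.13)
ET = 0.95 * 0.34 * 18.2500

5.8948 mm/day


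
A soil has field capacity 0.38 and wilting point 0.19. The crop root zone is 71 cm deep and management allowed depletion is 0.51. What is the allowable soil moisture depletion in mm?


SMD = (FC - PWP) * d * MAD * 10
SMD = (0.38 - 0.19) * 71 * 0.51 * 10
SMD = 0.1900 * 71 * 0.51 * 10

68.7990 mm


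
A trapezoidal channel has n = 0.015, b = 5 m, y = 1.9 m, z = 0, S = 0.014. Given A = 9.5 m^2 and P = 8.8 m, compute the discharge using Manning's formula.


R = A/P = 9.5/8.8 = 1.079545
Q = (1/0.015) * 9.5 * 1.079545^(2/3) * 0.014^0.5

78.8600 m^3/s


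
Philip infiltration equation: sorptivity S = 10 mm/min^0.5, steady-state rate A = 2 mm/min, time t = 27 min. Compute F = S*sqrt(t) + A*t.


F = S*sqrt(t) + A*t
F = 10*sqrt(27) + 2*27
F = 10*5.196152 + 54

105.9615 mm


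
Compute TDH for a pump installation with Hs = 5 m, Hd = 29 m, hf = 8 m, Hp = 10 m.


TDH = Hs + Hd + hf + Hp = 5 + 29 + 8 + 10 = 52

52 m


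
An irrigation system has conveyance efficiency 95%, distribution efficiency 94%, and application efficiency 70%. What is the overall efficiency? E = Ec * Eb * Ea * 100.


Ec = 0.95, Eb = 0.94, Ea = 0.7
E = 0.95 * 0.94 * 0.7 * 100 = 62.5100%

62.5100 %


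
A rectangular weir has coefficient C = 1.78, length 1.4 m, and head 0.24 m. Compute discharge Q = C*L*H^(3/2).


Q = C * L * H^(3/2) = 1.78 * 1.4 * 0.24^1.5 = 1.78 * 1.4 * 0.117576

0.2930 m^3/s


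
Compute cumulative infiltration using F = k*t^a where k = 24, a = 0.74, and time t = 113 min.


F = k * t^a = 24 * 113^0.74
F = 24 * 33.058112

793.3947 mm


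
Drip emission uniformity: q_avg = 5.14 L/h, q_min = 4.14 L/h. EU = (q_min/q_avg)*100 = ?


EU = (q_min/q_avg)*100 = (4.14/5.14)*100 = 80.5447%

80.5447 %


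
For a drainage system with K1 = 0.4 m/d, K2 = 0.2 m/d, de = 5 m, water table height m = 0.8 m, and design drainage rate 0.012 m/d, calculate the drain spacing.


S^2 = 8*K2*de*m/q + 4*K1*m^2/q
S^2 = 8*0.2*5*0.8/0.012 + 4*0.4*0.8^2/0.012
S = sqrt(618.6667)

24.8730 m


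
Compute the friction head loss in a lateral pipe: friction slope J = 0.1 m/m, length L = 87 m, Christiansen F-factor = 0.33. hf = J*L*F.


hf = J * L * F = 0.1 * 87 * 0.33 = 2.8710 m

2.8710 m


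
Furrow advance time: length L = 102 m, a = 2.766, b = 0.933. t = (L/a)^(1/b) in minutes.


t = (L/a)^(1/b)
t = (102/2.766)^(1/0.933)
t = 36.876356^(1/0.933)

47.7813 min


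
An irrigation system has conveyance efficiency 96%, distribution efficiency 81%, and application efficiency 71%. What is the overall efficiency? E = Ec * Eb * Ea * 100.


Ec = 0.96, Eb = 0.81, Ea = 0.71
E = 0.96 * 0.81 * 0.71 * 100 = 55.2096%

55.2096 %


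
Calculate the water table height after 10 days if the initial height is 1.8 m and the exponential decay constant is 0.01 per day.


m = m0 * exp(-k*t)
m = 1.8 * exp(-0.01 * 10)
m = 1.8 * exp(-0.1000)

1.6287 m


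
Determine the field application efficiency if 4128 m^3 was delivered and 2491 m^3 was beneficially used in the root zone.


Ea = V_root / V_field * 100 = 2491 / 4128 * 100 = 60.3440%

60.3440 %


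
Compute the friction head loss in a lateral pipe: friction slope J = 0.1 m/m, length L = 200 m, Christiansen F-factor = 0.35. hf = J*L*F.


hf = J * L * F = 0.1 * 200 * 0.35 = 7.0000 m

7.0000 m


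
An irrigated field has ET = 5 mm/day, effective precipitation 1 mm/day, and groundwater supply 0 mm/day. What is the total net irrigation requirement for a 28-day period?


Daily deficit = ET - Pe - GW = 5 - 1 - 0 = 4 mm/day
NIR = 4 * 28 = 112 mm

112.0000 mm


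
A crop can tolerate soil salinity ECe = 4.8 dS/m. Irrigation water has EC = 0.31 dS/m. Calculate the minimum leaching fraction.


LR = ECiw / (5*ECe - ECiw)
LR = 0.31 / (5*4.8 - 0.31)
LR = 0.31 / 23.6900

0.0131


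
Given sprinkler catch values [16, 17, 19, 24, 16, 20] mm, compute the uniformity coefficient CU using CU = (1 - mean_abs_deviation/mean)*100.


mean = 18.666667 mm
MAD = 2.333333 mm
CU = (1 - 2.333333/18.666667)*100

87.5000 %


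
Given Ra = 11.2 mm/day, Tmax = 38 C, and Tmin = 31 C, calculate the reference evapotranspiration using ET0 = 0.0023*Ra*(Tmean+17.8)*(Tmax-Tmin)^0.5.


Tmean = (Tmax + Tmin)/2 = (38 + 31)/2 = 34.5
ET0 = 0.0023 * 11.2 * (34.5 + 17.8) * sqrt(38 - 31)
ET0 = 0.0023 * 11.2 * 52.3 * 2.645751

3.5645 mm/day


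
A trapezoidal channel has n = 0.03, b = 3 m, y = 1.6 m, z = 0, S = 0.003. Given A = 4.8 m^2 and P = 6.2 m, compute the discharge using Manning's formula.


R = A/P = 4.8/6.2 = 0.774194
Q = (1/0.03) * 4.8 * 0.774194^(2/3) * 0.003^0.5

7.3889 m^3/s


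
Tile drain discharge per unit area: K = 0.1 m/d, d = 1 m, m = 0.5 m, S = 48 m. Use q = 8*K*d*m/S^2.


q = 8*K*d*m/S^2
q = 8*0.1*1*0.5/48^2
q = 0.4000 / 2304

1.7361e-04 m/d


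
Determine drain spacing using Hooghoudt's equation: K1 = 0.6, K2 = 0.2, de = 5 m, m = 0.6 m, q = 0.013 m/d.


S^2 = 8*K2*de*m/q + 4*K1*m^2/q
S^2 = 8*0.2*5*0.6/0.013 + 4*0.6*0.6^2/0.013
S = sqrt(435.6923)

20.8732 m


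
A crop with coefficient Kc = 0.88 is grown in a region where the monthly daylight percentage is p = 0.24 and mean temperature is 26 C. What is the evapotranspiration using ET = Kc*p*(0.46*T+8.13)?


ET = Kc * p * (0.46*T + 8.13)
ET = 0.88 * 0.24 * (0.46*26 + 8.13)
ET = 0.88 * 0.24 * 20.0900

4.2430 mm/day


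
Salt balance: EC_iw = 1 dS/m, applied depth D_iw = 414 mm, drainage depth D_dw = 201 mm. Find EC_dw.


EC_dw = EC_iw * D_iw / D_dw
EC_dw = 1 * 414 / 201
EC_dw = 414 / 201

2.0597 dS/m


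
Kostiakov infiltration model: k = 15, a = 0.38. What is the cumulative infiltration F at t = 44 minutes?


F = k * t^a = 15 * 44^0.38
F = 15 * 4.212229

63.1834 mm


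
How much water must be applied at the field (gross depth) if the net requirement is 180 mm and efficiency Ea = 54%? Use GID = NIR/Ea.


Ea = 54% = 0.54
GID = NIR / Ea = 180 / 0.54 = 333.3333 mm

333.3333 mm


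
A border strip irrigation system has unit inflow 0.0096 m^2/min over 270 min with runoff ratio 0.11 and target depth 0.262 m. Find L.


L = q*t/((1+r)*Z)
L = 0.0096*270/((1+0.11)*0.262)
L = 2.592/0.29082

8.9127 m


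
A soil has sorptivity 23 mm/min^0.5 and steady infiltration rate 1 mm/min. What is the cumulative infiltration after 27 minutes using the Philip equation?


F = S*sqrt(t) + A*t
F = 23*sqrt(27) + 1*27
F = 23*5.196152 + 27

146.5115 mm


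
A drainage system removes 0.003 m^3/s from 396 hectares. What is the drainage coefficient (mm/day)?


DC = Q * 86400 / (A * 10000) * 1000
DC = 0.003 * 86400 / (396 * 10000) * 1000
DC = 259200.0000 / 3960000

0.0655 mm/day


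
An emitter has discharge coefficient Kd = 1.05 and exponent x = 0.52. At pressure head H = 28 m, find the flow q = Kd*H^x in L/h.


q = Kd * H^x = 1.05 * 28^0.52 = 1.05 * 5.656166

5.9390 L/h


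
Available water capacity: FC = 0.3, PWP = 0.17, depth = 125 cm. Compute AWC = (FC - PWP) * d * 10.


AWC = (FC - PWP) * d * 10
AWC = (0.3 - 0.17) * 125 * 10
AWC = 0.1300 * 125 * 10

162.5000 mm


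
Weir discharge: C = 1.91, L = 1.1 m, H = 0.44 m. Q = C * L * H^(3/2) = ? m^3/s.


Q = C * L * H^(3/2) = 1.91 * 1.1 * 0.44^1.5 = 1.91 * 1.1 * 0.291863

0.6132 m^3/s


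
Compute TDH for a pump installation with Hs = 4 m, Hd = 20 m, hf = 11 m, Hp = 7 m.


TDH = Hs + Hd + hf + Hp = 4 + 20 + 11 + 7 = 42

42 m


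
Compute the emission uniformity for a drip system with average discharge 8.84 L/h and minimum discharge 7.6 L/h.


EU = (q_min/q_avg)*100 = (7.6/8.84)*100 = 85.9729%

85.9729 %


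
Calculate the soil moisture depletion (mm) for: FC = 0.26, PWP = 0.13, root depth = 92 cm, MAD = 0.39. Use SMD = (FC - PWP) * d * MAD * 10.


SMD = (FC - PWP) * d * MAD * 10
SMD = (0.26 - 0.13) * 92 * 0.39 * 10
SMD = 0.1300 * 92 * 0.39 * 10

46.6440 mm


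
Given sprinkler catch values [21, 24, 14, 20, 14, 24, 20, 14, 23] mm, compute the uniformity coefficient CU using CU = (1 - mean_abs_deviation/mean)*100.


mean = 19.333333 mm
MAD = 3.555556 mm
CU = (1 - 3.555556/19.333333)*100

81.6092 %


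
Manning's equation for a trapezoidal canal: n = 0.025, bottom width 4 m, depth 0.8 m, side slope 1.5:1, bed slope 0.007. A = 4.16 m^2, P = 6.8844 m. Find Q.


R = A/P = 4.16/6.8844 = 0.604265
Q = (1/0.025) * 4.16 * 0.604265^(2/3) * 0.007^0.5

9.9507 m^3/s


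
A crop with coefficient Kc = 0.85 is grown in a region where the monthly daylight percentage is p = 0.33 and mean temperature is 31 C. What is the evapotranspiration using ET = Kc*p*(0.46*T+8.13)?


ET = Kc * p * (0.46*T + 8.13)
ET = 0.85 * 0.33 * (0.46*31 + 8.13)
ET = 0.85 * 0.33 * 22.3900

6.2804 mm/day


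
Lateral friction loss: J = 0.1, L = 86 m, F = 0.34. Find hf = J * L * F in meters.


hf = J * L * F = 0.1 * 86 * 0.34 = 2.9240 m

2.9240 m


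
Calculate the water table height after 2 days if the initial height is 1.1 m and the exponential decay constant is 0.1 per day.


m = m0 * exp(-k*t)
m = 1.1 * exp(-0.1 * 2)
m = 1.1 * exp(-0.2000)

0.9006 m


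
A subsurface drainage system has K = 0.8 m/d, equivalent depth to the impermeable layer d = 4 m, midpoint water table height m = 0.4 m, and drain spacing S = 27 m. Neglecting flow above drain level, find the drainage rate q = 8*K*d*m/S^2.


q = 8*K*d*m/S^2
q = 8*0.8*4*0.4/27^2
q = 10.2400 / 729

0.0140 m/d


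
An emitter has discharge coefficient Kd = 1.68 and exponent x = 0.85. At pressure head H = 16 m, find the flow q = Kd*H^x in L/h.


q = Kd * H^x = 1.68 * 16^0.85 = 1.68 * 10.556063

17.7342 L/h


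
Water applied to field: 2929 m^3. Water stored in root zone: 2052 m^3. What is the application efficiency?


Ea = V_root / V_field * 100 = 2052 / 2929 * 100 = 70.0580%

70.0580 %


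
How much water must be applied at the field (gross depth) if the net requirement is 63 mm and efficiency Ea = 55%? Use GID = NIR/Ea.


Ea = 55% = 0.55
GID = NIR / Ea = 63 / 0.55 = 114.5455 mm

114.5455 mm


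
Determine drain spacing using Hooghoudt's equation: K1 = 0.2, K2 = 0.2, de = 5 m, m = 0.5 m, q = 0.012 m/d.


S^2 = 8*K2*de*m/q + 4*K1*m^2/q
S^2 = 8*0.2*5*0.5/0.012 + 4*0.2*0.5^2/0.012
S = sqrt(350.0000)

18.7083 m


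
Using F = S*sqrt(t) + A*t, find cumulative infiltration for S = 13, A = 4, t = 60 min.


F = S*sqrt(t) + A*t
F = 13*sqrt(60) + 4*60
F = 13*7.745967 + 240

340.6976 mm


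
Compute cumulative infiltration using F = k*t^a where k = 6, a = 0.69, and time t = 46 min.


F = k * t^a = 6 * 46^0.69
F = 6 * 14.037925

84.2275 mm


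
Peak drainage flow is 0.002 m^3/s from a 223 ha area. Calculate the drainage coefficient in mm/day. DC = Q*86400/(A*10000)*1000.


DC = Q * 86400 / (A * 10000) * 1000
DC = 0.002 * 86400 / (223 * 10000) * 1000
DC = 172800.0000 / 2230000

0.0775 mm/day


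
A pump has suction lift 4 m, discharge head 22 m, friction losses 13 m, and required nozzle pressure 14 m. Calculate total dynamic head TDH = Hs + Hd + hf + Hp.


TDH = Hs + Hd + hf + Hp = 4 + 22 + 13 + 14 = 53

53 m


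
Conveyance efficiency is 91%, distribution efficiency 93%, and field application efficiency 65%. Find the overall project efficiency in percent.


Ec = 0.91, Eb = 0.93, Ea = 0.65
E = 0.91 * 0.93 * 0.65 * 100 = 55.0095%

55.0095 %


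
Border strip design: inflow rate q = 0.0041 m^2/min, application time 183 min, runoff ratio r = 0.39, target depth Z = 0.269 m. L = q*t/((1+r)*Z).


L = q*t/((1+r)*Z)
L = 0.0041*183/((1+0.39)*0.269)
L = 0.7503/0.37391

2.0066 m


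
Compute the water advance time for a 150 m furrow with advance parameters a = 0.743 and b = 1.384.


t = (L/a)^(1/b)
t = (150/0.743)^(1/1.384)
t = 201.884253^(1/1.384)

46.2953 min


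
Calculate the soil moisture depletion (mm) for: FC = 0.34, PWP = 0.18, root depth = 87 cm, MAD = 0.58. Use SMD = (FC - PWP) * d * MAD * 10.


SMD = (FC - PWP) * d * MAD * 10
SMD = (0.34 - 0.18) * 87 * 0.58 * 10
SMD = 0.1600 * 87 * 0.58 * 10

80.7360 mm


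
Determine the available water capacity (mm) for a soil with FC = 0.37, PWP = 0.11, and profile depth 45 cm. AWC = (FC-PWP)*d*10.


AWC = (FC - PWP) * d * 10
AWC = (0.37 - 0.11) * 45 * 10
AWC = 0.2600 * 45 * 10

117.0000 mm


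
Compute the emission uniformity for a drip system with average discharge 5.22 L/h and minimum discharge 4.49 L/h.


EU = (q_min/q_avg)*100 = (4.49/5.22)*100 = 86.0153%

86.0153 %


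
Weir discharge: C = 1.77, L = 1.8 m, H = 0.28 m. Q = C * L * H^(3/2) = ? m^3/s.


Q = C * L * H^(3/2) = 1.77 * 1.8 * 0.28^1.5 = 1.77 * 1.8 * 0.148162

0.4720 m^3/s


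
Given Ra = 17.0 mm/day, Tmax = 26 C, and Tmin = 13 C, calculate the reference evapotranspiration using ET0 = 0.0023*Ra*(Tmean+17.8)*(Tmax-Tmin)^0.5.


Tmean = (Tmax + Tmin)/2 = (26 + 13)/2 = 19.5
ET0 = 0.0023 * 17.0 * (19.5 + 17.8) * sqrt(26 - 13)
ET0 = 0.0023 * 17.0 * 37.3 * 3.605551

5.2584 mm/day


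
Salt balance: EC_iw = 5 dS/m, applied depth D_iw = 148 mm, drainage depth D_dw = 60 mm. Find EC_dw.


EC_dw = EC_iw * D_iw / D_dw
EC_dw = 5 * 148 / 60
EC_dw = 740 / 60

12.3333 dS/m


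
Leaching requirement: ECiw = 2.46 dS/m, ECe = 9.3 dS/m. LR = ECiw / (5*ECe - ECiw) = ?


LR = ECiw / (5*ECe - ECiw)
LR = 2.46 / (5*9.3 - 2.46)
LR = 2.46 / 44.0400

0.0559


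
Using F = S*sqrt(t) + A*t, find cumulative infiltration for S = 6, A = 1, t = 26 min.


F = S*sqrt(t) + A*t
F = 6*sqrt(26) + 1*26
F = 6*5.099020 + 26

56.5941 mm


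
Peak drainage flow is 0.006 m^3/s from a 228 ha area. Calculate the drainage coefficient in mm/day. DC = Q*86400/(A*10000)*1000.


DC = Q * 86400 / (A * 10000) * 1000
DC = 0.006 * 86400 / (228 * 10000) * 1000
DC = 518400.0000 / 2280000

0.2274 mm/day


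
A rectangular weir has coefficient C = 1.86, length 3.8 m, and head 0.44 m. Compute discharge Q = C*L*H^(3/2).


Q = C * L * H^(3/2) = 1.86 * 3.8 * 0.44^1.5 = 1.86 * 3.8 * 0.291863

2.0629 m^3/s


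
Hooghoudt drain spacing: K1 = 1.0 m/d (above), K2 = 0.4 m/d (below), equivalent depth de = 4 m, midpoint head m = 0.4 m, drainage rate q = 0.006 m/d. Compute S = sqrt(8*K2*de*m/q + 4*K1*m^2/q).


S^2 = 8*K2*de*m/q + 4*K1*m^2/q
S^2 = 8*0.4*4*0.4/0.006 + 4*1.0*0.4^2/0.006
S = sqrt(960.0000)

30.9839 m


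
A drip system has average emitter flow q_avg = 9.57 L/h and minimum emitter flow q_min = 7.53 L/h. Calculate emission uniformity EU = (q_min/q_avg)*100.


EU = (q_min/q_avg)*100 = (7.53/9.57)*100 = 78.6834%

78.6834 %


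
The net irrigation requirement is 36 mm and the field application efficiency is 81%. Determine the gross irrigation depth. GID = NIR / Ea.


Ea = 81% = 0.81
GID = NIR / Ea = 36 / 0.81 = 44.4444 mm

44.4444 mm


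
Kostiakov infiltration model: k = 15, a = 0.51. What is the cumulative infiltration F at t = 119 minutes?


F = k * t^a = 15 * 119^0.51
F = 15 * 11.442712

171.6407 mm


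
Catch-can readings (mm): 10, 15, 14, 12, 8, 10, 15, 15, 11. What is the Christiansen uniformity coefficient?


mean = 12.222222 mm
MAD = 2.246914 mm
CU = (1 - 2.246914/12.222222)*100

81.6162 %


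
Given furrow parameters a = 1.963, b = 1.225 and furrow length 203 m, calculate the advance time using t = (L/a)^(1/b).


t = (L/a)^(1/b)
t = (203/1.963)^(1/1.225)
t = 103.413143^(1/1.225)

44.1115 min


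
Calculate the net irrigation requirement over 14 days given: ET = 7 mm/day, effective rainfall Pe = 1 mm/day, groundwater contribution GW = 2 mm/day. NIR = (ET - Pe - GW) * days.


Daily deficit = ET - Pe - GW = 7 - 1 - 2 = 4 mm/day
NIR = 4 * 14 = 56 mm

56.0000 mm


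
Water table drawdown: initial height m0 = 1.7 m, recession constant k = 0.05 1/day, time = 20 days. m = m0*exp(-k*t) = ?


m = m0 * exp(-k*t)
m = 1.7 * exp(-0.05 * 20)
m = 1.7 * exp(-1.0000)

0.6254 m


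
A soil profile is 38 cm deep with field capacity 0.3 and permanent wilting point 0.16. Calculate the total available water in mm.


AWC = (FC - PWP) * d * 10
AWC = (0.3 - 0.16) * 38 * 10
AWC = 0.1400 * 38 * 10

53.2000 mm


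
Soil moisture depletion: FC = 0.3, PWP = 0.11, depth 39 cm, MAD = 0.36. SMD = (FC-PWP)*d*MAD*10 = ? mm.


SMD = (FC - PWP) * d * MAD * 10
SMD = (0.3 - 0.11) * 39 * 0.36 * 10
SMD = 0.1900 * 39 * 0.36 * 10

26.6760 mm


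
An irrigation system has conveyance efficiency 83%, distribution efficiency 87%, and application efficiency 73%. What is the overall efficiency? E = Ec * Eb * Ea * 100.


Ec = 0.83, Eb = 0.87, Ea = 0.73
E = 0.83 * 0.87 * 0.73 * 100 = 52.7133%

52.7133 %


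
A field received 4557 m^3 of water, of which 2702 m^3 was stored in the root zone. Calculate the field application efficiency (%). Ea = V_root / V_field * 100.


Ea = V_root / V_field * 100 = 2702 / 4557 * 100 = 59.2934%

59.2934 %
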